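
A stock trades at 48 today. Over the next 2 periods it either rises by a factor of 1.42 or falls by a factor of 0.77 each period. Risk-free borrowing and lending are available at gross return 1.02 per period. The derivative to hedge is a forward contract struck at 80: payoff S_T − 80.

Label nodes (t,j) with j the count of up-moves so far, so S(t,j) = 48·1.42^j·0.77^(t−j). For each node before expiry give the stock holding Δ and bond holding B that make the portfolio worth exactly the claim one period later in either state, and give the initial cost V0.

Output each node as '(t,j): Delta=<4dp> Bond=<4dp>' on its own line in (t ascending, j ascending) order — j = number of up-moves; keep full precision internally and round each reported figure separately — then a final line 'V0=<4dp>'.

Under the risk-neutral measure, an up-move has probability p* = (R−d)/(u−d) = 0.3846 and values discount at R = 1.02.
Payoff layer (t=2): V(2,0)=-51.5408, V(2,1)=-27.5168, V(2,2)=16.7872
  t=1,j=0: stock 36.9600 → up 52.4832 (V=-27.5168), down 28.4592 (V=-51.5408). Price -41.4714; hedge Δ=1.0000, bond B=-78.4314.
  t=1,j=1: stock 68.1600 → up 96.7872 (V=16.7872), down 52.4832 (V=-27.5168). Price -10.2714; hedge Δ=1.0000, bond B=-78.4314.
  t=0,j=0: stock 48.0000 → up 68.1600 (V=-10.2714), down 36.9600 (V=-41.4714). Price -28.8935; hedge Δ=1.0000, bond B=-76.8935.
Root portfolio cost Δ·48+B reproduces V0=-28.8935.

(0,0): Delta=1.0000 Bond=-76.8935
(1,0): Delta=1.0000 Bond=-78.4314
(1,1): Delta=1.0000 Bond=-78.4314
V0=-28.8935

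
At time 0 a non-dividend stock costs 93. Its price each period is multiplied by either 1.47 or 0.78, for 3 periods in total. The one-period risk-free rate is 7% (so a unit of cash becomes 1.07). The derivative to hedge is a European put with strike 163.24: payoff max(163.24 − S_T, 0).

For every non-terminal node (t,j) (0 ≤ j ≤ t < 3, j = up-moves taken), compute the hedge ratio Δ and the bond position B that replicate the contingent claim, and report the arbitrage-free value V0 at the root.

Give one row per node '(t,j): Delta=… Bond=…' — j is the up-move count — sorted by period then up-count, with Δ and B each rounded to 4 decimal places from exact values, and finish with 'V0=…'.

(0,0): Delta=-0.6822 Bond=111.7075
(1,0): Delta=-1.0000 Bond=142.5801
(1,1): Delta=-0.4496 Bond=87.7295
(2,0): Delta=-1.0000 Bond=152.5607
(2,1): Delta=-1.0000 Bond=152.5607
(2,2): Delta=-0.0468 Bond=12.9186
V0=48.2628

Under the risk-neutral measure, an up-move has probability p* = (R−d)/(u−d) = 0.4203 and values discount at R = 1.07.
Terminal payoffs: V(3,0)=119.1067, V(3,1)=80.0656, V(3,2)=6.4883, V(3,3)=0.0000
  t=2,j=0: stock 56.5812 → up 83.1744 (V=80.0656), down 44.1333 (V=119.1067). Price 95.9795; hedge Δ=-1.0000, bond B=152.5607.
  t=2,j=1: stock 106.6338 → up 156.7517 (V=6.4883), down 83.1744 (V=80.0656). Price 45.9269; hedge Δ=-1.0000, bond B=152.5607.
  t=2,j=2: stock 200.9637 → up 295.4166 (V=0.0000), down 156.7517 (V=6.4883). Price 3.5153; hedge Δ=-0.0468, bond B=12.9186.
  t=1,j=0: stock 72.5400 → up 106.6338 (V=45.9269), down 56.5812 (V=95.9795). Price 70.0401; hedge Δ=-1.0000, bond B=142.5801.
  t=1,j=1: stock 136.7100 → up 200.9637 (V=3.5153), down 106.6338 (V=45.9269). Price 26.2633; hedge Δ=-0.4496, bond B=87.7295.
  t=0,j=0: stock 93.0000 → up 136.7100 (V=26.2633), down 72.5400 (V=70.0401). Price 48.2628; hedge Δ=-0.6822, bond B=111.7075.
Each (Δ,B) replicates both successor values, so the strategy is self-financing and V0 is arbitrage-free.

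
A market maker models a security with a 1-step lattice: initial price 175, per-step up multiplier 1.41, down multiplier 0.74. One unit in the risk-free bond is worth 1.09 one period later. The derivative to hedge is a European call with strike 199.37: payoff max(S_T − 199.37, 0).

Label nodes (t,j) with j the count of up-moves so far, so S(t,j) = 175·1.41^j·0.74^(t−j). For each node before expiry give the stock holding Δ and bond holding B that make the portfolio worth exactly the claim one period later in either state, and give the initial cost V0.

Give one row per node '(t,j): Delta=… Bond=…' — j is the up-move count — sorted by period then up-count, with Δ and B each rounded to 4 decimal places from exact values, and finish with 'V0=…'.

Under the risk-neutral measure, an up-move has probability p* = (R−d)/(u−d) = 0.5224 and values discount at R = 1.09.
At expiry t=1: V(1,0)=0.0000, V(1,1)=47.3800
(0,0): S=175.0000. Δ = (V_up−V_dn)/(S_up−S_dn) = (47.3800−0.0000)/(246.7500−129.5000) = 0.4041. V = [p*·47.3800 + (1−p*)·0.0000]/1.09 = 22.7071. B = V − Δ·S = -48.0093.
The time-0 hedge costs 22.7071, which is the no-arbitrage price.

(0,0): Delta=0.4041 Bond=-48.0093
V0=22.7071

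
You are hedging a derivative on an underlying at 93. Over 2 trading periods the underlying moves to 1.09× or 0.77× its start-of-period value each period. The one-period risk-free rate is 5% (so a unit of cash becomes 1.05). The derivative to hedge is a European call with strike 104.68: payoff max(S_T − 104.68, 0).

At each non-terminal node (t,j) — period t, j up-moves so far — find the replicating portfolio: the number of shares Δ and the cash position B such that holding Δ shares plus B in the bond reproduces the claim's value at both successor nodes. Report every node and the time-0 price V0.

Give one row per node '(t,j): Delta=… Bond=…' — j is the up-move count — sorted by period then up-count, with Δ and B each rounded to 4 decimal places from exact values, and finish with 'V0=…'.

Under the risk-neutral measure, an up-move has probability p* = (R−d)/(u−d) = 0.8750 and values discount at R = 1.05.
Terminal payoffs: V(2,0)=0.0000, V(2,1)=0.0000, V(2,2)=5.8133
(1,0): S=71.6100. Δ = (V_up−V_dn)/(S_up−S_dn) = (0.0000−0.0000)/(78.0549−55.1397) = 0.0000. V = [p*·0.0000 + (1−p*)·0.0000]/1.05 = 0.0000. B = V − Δ·S = 0.0000.
(1,1): S=101.3700. Δ = (V_up−V_dn)/(S_up−S_dn) = (5.8133−0.0000)/(110.4933−78.0549) = 0.1792. V = [p*·5.8133 + (1−p*)·0.0000]/1.05 = 4.8444. B = V − Δ·S = -13.3221.
(0,0): S=93.0000. Δ = (V_up−V_dn)/(S_up−S_dn) = (4.8444−0.0000)/(101.3700−71.6100) = 0.1628. V = [p*·4.8444 + (1−p*)·0.0000]/1.05 = 4.0370. B = V − Δ·S = -11.1018.
Self-financing check: at every node Δ·S+B equals the discounted successor values.

(0,0): Delta=0.1628 Bond=-11.1018
(1,0): Delta=0.0000 Bond=0.0000
(1,1): Delta=0.1792 Bond=-13.3221
V0=4.0370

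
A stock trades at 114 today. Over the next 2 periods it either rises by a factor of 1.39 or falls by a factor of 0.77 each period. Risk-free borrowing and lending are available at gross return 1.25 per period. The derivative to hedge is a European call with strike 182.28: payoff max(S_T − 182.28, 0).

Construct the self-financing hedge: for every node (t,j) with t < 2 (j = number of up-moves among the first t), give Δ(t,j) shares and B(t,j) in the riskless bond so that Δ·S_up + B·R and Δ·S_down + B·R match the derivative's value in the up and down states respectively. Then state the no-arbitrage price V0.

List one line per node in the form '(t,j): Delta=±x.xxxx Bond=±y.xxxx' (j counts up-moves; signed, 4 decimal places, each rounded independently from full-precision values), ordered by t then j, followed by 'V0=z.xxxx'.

(0,0): Delta=0.3328 Bond=-23.3710
(1,0): Delta=0.0000 Bond=0.0000
(1,1): Delta=0.3866 Bond=-37.7344
V0=14.5689

The replicating-portfolio and risk-neutral prices coincide; use p* = (1.25−0.77)/(1.39−0.77) = 0.7742 for the latter.
Terminal values V(2,·): V(2,0)=0.0000, V(2,1)=0.0000, V(2,2)=37.9794
  t=1,j=0: stock 87.7800 → up 122.0142 (V=0.0000), down 67.5906 (V=0.0000). Price 0.0000; hedge Δ=0.0000, bond B=0.0000.
  t=1,j=1: stock 158.4600 → up 220.2594 (V=37.9794), down 122.0142 (V=0.0000). Price 23.5227; hedge Δ=0.3866, bond B=-37.7344.
  t=0,j=0: stock 114.0000 → up 158.4600 (V=23.5227), down 87.7800 (V=0.0000). Price 14.5689; hedge Δ=0.3328, bond B=-23.3710.
Root portfolio cost Δ·114+B reproduces V0=14.5689.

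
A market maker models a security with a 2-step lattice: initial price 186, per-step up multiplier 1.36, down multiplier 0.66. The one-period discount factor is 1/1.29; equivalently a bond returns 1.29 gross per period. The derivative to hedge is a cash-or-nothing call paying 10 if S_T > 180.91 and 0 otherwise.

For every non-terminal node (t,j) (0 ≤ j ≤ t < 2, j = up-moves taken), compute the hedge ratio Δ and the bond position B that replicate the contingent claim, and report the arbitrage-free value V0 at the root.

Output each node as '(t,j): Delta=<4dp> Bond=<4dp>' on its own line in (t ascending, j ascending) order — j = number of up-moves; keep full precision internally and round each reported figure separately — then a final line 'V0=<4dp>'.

No-arbitrage ⇒ martingale measure with p* = (R−d)/(u−d) = 0.9000.
Payoff layer (t=2): V(2,0)=0.0000, V(2,1)=0.0000, V(2,2)=10.0000
Node (1,0) S=122.7600: V=(p*·0.0000+(1−p*)·0.0000)/1.29=0.0000; Δ=(0.0000−0.0000)/(166.9536−81.0216)=0.0000; B=V−Δ·S=0.0000
Node (1,1) S=252.9600: V=(p*·10.0000+(1−p*)·0.0000)/1.29=6.9767; Δ=(10.0000−0.0000)/(344.0256−166.9536)=0.0565; B=V−Δ·S=-7.3090
Node (0,0) S=186.0000: V=(p*·6.9767+(1−p*)·0.0000)/1.29=4.8675; Δ=(6.9767−0.0000)/(252.9600−122.7600)=0.0536; B=V−Δ·S=-5.0993
Self-financing check: at every node Δ·S+B equals the discounted successor values.

(0,0): Delta=0.0536 Bond=-5.0993
(1,0): Delta=0.0000 Bond=0.0000
(1,1): Delta=0.0565 Bond=-7.3090
V0=4.8675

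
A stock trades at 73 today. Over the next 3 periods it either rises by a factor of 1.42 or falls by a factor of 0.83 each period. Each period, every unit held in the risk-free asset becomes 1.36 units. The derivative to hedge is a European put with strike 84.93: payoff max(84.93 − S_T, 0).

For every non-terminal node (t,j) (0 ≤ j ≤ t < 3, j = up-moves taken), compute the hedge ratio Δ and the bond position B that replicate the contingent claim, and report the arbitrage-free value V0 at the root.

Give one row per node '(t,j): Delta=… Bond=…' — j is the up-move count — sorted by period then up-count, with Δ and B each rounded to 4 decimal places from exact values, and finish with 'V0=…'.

(0,0): Delta=-0.0349 Bond=2.7124
(1,0): Delta=-0.3118 Bond=20.4717
(1,1): Delta=-0.0165 Bond=1.7889
(2,0): Delta=-1.0000 Bond=62.4485
(2,1): Delta=-0.2663 Bond=23.9238
(2,2): Delta=0.0000 Bond=0.0000
V0=0.1678

Under the risk-neutral measure, an up-move has probability p* = (R−d)/(u−d) = 0.8983 and values discount at R = 1.36.
At expiry t=3: V(3,0)=43.1895, V(3,1)=13.5186, V(3,2)=0.0000, V(3,3)=0.0000
(2,0): S=50.2897. Δ = (V_up−V_dn)/(S_up−S_dn) = (13.5186−43.1895)/(71.4114−41.7405) = -1.0000. V = [p*·13.5186 + (1−p*)·43.1895]/1.36 = 12.1588. B = V − Δ·S = 62.4485.
(2,1): S=86.0378. Δ = (V_up−V_dn)/(S_up−S_dn) = (0.0000−13.5186)/(122.1737−71.4114) = -0.2663. V = [p*·0.0000 + (1−p*)·13.5186]/1.36 = 1.0109. B = V − Δ·S = 23.9238.
(2,2): S=147.1972. Δ = (V_up−V_dn)/(S_up−S_dn) = (0.0000−0.0000)/(209.0200−122.1737) = 0.0000. V = [p*·0.0000 + (1−p*)·0.0000]/1.36 = 0.0000. B = V − Δ·S = 0.0000.
(1,0): S=60.5900. Δ = (V_up−V_dn)/(S_up−S_dn) = (1.0109−12.1588)/(86.0378−50.2897) = -0.3118. V = [p*·1.0109 + (1−p*)·12.1588]/1.36 = 1.5769. B = V − Δ·S = 20.4717.
(1,1): S=103.6600. Δ = (V_up−V_dn)/(S_up−S_dn) = (0.0000−1.0109)/(147.1972−86.0378) = -0.0165. V = [p*·0.0000 + (1−p*)·1.0109]/1.36 = 0.0756. B = V − Δ·S = 1.7889.
(0,0): S=73.0000. Δ = (V_up−V_dn)/(S_up−S_dn) = (0.0756−1.5769)/(103.6600−60.5900) = -0.0349. V = [p*·0.0756 + (1−p*)·1.5769]/1.36 = 0.1678. B = V − Δ·S = 2.7124.
Root portfolio cost Δ·73+B reproduces V0=0.1678.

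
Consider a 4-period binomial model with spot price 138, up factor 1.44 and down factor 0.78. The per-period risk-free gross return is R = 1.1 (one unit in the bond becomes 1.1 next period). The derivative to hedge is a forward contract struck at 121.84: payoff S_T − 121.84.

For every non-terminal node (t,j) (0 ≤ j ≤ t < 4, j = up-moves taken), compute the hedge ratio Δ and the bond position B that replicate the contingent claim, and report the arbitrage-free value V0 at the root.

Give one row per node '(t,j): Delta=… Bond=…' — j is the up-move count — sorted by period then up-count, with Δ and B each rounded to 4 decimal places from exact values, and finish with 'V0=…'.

No-arbitrage ⇒ martingale measure with p* = (R−d)/(u−d) = 0.4848.
Payoff layer (t=4): V(4,0)=-70.7592, V(4,1)=-27.5370, V(4,2)=52.2578, V(4,3)=199.5713, V(4,4)=471.5347
(3,0): S=65.4882. Δ = (V_up−V_dn)/(S_up−S_dn) = (-27.5370−-70.7592)/(94.3030−51.0808) = 1.0000. V = [p*·-27.5370 + (1−p*)·-70.7592]/1.1 = -45.2755. B = V − Δ·S = -110.7636.
(3,1): S=120.9012. Δ = (V_up−V_dn)/(S_up−S_dn) = (52.2578−-27.5370)/(174.0978−94.3030) = 1.0000. V = [p*·52.2578 + (1−p*)·-27.5370]/1.1 = 10.1376. B = V − Δ·S = -110.7636.
(3,2): S=223.2023. Δ = (V_up−V_dn)/(S_up−S_dn) = (199.5713−52.2578)/(321.4113−174.0978) = 1.0000. V = [p*·199.5713 + (1−p*)·52.2578]/1.1 = 112.4387. B = V − Δ·S = -110.7636.
(3,3): S=412.0658. Δ = (V_up−V_dn)/(S_up−S_dn) = (471.5347−199.5713)/(593.3747−321.4113) = 1.0000. V = [p*·471.5347 + (1−p*)·199.5713]/1.1 = 301.3022. B = V − Δ·S = -110.7636.
(2,0): S=83.9592. Δ = (V_up−V_dn)/(S_up−S_dn) = (10.1376−-45.2755)/(120.9012−65.4882) = 1.0000. V = [p*·10.1376 + (1−p*)·-45.2755]/1.1 = -16.7350. B = V − Δ·S = -100.6942.
(2,1): S=155.0016. Δ = (V_up−V_dn)/(S_up−S_dn) = (112.4387−10.1376)/(223.2023−120.9012) = 1.0000. V = [p*·112.4387 + (1−p*)·10.1376]/1.1 = 54.3074. B = V − Δ·S = -100.6942.
(2,2): S=286.1568. Δ = (V_up−V_dn)/(S_up−S_dn) = (301.3022−112.4387)/(412.0658−223.2023) = 1.0000. V = [p*·301.3022 + (1−p*)·112.4387]/1.1 = 185.4626. B = V − Δ·S = -100.6942.
(1,0): S=107.6400. Δ = (V_up−V_dn)/(S_up−S_dn) = (54.3074−-16.7350)/(155.0016−83.9592) = 1.0000. V = [p*·54.3074 + (1−p*)·-16.7350]/1.1 = 16.0998. B = V − Δ·S = -91.5402.
(1,1): S=198.7200. Δ = (V_up−V_dn)/(S_up−S_dn) = (185.4626−54.3074)/(286.1568−155.0016) = 1.0000. V = [p*·185.4626 + (1−p*)·54.3074]/1.1 = 107.1798. B = V − Δ·S = -91.5402.
(0,0): S=138.0000. Δ = (V_up−V_dn)/(S_up−S_dn) = (107.1798−16.0998)/(198.7200−107.6400) = 1.0000. V = [p*·107.1798 + (1−p*)·16.0998]/1.1 = 54.7816. B = V − Δ·S = -83.2184.
The time-0 hedge costs 54.7816, which is the no-arbitrage price.

(0,0): Delta=1.0000 Bond=-83.2184
(1,0): Delta=1.0000 Bond=-91.5402
(1,1): Delta=1.0000 Bond=-91.5402
(2,0): Delta=1.0000 Bond=-100.6942
(2,1): Delta=1.0000 Bond=-100.6942
(2,2): Delta=1.0000 Bond=-100.6942
(3,0): Delta=1.0000 Bond=-110.7636
(3,1): Delta=1.0000 Bond=-110.7636
(3,2): Delta=1.0000 Bond=-110.7636
(3,3): Delta=1.0000 Bond=-110.7636
V0=54.7816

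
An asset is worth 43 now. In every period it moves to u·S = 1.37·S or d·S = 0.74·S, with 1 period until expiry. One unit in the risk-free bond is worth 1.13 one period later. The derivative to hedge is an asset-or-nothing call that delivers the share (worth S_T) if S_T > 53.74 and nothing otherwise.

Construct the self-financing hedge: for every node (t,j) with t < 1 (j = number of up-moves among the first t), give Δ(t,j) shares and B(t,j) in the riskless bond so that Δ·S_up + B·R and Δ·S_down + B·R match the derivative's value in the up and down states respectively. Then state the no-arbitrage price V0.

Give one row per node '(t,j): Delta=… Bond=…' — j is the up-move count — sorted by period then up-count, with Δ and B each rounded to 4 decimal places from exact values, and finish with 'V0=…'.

The replicating-portfolio and risk-neutral prices coincide; use p* = (1.13−0.74)/(1.37−0.74) = 0.6190 for the latter.
Terminal values V(1,·): V(1,0)=0.0000, V(1,1)=58.9100
  t=0,j=0: stock 43.0000 → up 58.9100 (V=58.9100), down 31.8200 (V=0.0000). Price 32.2727; hedge Δ=2.1746, bond B=-61.2353.
Each (Δ,B) replicates both successor values, so the strategy is self-financing and V0 is arbitrage-free.

(0,0): Delta=2.1746 Bond=-61.2353
V0=32.2727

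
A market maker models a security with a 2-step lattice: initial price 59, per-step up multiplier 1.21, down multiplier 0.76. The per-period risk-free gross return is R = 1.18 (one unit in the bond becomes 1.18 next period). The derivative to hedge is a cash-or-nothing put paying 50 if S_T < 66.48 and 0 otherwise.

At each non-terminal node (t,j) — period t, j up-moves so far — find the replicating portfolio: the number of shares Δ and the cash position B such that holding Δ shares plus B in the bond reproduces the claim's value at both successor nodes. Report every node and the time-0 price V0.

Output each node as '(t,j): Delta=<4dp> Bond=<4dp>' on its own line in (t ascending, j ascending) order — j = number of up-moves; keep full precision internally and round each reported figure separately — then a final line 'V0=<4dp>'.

Risk-neutral probability p* = (R−d)/(u−d) = (1.18−0.76)/(1.21−0.76) = 0.9333.
Payoff layer (t=2): V(2,0)=50.0000, V(2,1)=50.0000, V(2,2)=0.0000
(1,0): S=44.8400. Δ = (V_up−V_dn)/(S_up−S_dn) = (50.0000−50.0000)/(54.2564−34.0784) = 0.0000. V = [p*·50.0000 + (1−p*)·50.0000]/1.18 = 42.3729. B = V − Δ·S = 42.3729.
(1,1): S=71.3900. Δ = (V_up−V_dn)/(S_up−S_dn) = (0.0000−50.0000)/(86.3819−54.2564) = -1.5564. V = [p*·0.0000 + (1−p*)·50.0000]/1.18 = 2.8249. B = V − Δ·S = 113.9360.
(0,0): S=59.0000. Δ = (V_up−V_dn)/(S_up−S_dn) = (2.8249−42.3729)/(71.3900−44.8400) = -1.4896. V = [p*·2.8249 + (1−p*)·42.3729]/1.18 = 4.6283. B = V − Δ·S = 92.5128.
Root portfolio cost Δ·59+B reproduces V0=4.6283.

(0,0): Delta=-1.4896 Bond=92.5128
(1,0): Delta=0.0000 Bond=42.3729
(1,1): Delta=-1.5564 Bond=113.9360
V0=4.6283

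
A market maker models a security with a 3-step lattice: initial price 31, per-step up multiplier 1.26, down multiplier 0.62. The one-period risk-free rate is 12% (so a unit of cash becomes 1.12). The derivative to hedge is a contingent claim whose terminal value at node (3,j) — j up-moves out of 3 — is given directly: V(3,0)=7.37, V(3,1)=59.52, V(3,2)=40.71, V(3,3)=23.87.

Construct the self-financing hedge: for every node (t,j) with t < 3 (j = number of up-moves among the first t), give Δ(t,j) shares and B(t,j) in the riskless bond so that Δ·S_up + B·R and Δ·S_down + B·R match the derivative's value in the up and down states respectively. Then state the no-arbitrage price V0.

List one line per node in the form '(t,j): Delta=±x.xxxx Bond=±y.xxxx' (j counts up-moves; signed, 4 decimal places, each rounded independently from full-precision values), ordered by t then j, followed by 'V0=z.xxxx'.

(0,0): Delta=-0.5711 Bond=42.2169
(1,0): Delta=-0.2386 Bond=40.8936
(1,1): Delta=-0.6169 Bond=49.0720
(2,0): Delta=6.8380 Bond=-38.5271
(2,1): Delta=-1.2136 Bond=69.4127
(2,2): Delta=-0.5346 Bond=50.9141
V0=24.5142

Risk-neutral probability p* = (R−d)/(u−d) = (1.12−0.62)/(1.26−0.62) = 0.7813.
Terminal values V(3,·): V(3,0)=7.3700, V(3,1)=59.5200, V(3,2)=40.7100, V(3,3)=23.8700
  t=2,j=0: stock 11.9164 → up 15.0147 (V=59.5200), down 7.3882 (V=7.3700). Price 42.9573; hedge Δ=6.8380, bond B=-38.5271.
  t=2,j=1: stock 24.2172 → up 30.5137 (V=40.7100), down 15.0147 (V=59.5200). Price 40.0220; hedge Δ=-1.2136, bond B=69.4127.
  t=2,j=2: stock 49.2156 → up 62.0117 (V=23.8700), down 30.5137 (V=40.7100). Price 24.6016; hedge Δ=-0.5346, bond B=50.9141.
  t=1,j=0: stock 19.2200 → up 24.2172 (V=40.0220), down 11.9164 (V=42.9573). Price 36.3073; hedge Δ=-0.2386, bond B=40.8936.
  t=1,j=1: stock 39.0600 → up 49.2156 (V=24.6016), down 24.2172 (V=40.0220). Price 24.9775; hedge Δ=-0.6169, bond B=49.0720.
  t=0,j=0: stock 31.0000 → up 39.0600 (V=24.9775), down 19.2200 (V=36.3073). Price 24.5142; hedge Δ=-0.5711, bond B=42.2169.
Root portfolio cost Δ·31+B reproduces V0=24.5142.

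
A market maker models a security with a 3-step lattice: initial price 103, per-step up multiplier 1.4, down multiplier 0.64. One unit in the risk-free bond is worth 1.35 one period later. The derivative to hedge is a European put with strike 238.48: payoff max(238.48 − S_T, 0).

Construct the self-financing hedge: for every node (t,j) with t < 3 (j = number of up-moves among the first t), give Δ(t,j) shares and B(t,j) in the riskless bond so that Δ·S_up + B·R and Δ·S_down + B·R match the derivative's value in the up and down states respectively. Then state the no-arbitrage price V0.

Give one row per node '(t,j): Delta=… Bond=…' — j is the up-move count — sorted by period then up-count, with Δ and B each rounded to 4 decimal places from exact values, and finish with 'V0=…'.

Since d<R<u, set p* = (R−d)/(u−d) = 0.9342; price each node as the discounted p*-expectation of its children.
At expiry t=3: V(3,0)=211.4792, V(3,1)=179.4157, V(3,2)=109.2768, V(3,3)=0.0000
(2,0): S=42.1888. Δ = (V_up−V_dn)/(S_up−S_dn) = (179.4157−211.4792)/(59.0643−27.0008) = -1.0000. V = [p*·179.4157 + (1−p*)·211.4792]/1.35 = 134.4631. B = V − Δ·S = 176.6519.
(2,1): S=92.2880. Δ = (V_up−V_dn)/(S_up−S_dn) = (109.2768−179.4157)/(129.2032−59.0643) = -1.0000. V = [p*·109.2768 + (1−p*)·179.4157]/1.35 = 84.3639. B = V − Δ·S = 176.6519.
(2,2): S=201.8800. Δ = (V_up−V_dn)/(S_up−S_dn) = (0.0000−109.2768)/(282.6320−129.2032) = -0.7122. V = [p*·0.0000 + (1−p*)·109.2768]/1.35 = 5.3254. B = V − Δ·S = 149.1106.
(1,0): S=65.9200. Δ = (V_up−V_dn)/(S_up−S_dn) = (84.3639−134.4631)/(92.2880−42.1888) = -1.0000. V = [p*·84.3639 + (1−p*)·134.4631]/1.35 = 64.9332. B = V − Δ·S = 130.8532.
(1,1): S=144.2000. Δ = (V_up−V_dn)/(S_up−S_dn) = (5.3254−84.3639)/(201.8800−92.2880) = -0.7212. V = [p*·5.3254 + (1−p*)·84.3639]/1.35 = 7.7965. B = V − Δ·S = 111.7945.
(0,0): S=103.0000. Δ = (V_up−V_dn)/(S_up−S_dn) = (7.7965−64.9332)/(144.2000−65.9200) = -0.7299. V = [p*·7.7965 + (1−p*)·64.9332]/1.35 = 8.5596. B = V − Δ·S = 83.7395.
Each (Δ,B) replicates both successor values, so the strategy is self-financing and V0 is arbitrage-free.

(0,0): Delta=-0.7299 Bond=83.7395
(1,0): Delta=-1.0000 Bond=130.8532
(1,1): Delta=-0.7212 Bond=111.7945
(2,0): Delta=-1.0000 Bond=176.6519
(2,1): Delta=-1.0000 Bond=176.6519
(2,2): Delta=-0.7122 Bond=149.1106
V0=8.5596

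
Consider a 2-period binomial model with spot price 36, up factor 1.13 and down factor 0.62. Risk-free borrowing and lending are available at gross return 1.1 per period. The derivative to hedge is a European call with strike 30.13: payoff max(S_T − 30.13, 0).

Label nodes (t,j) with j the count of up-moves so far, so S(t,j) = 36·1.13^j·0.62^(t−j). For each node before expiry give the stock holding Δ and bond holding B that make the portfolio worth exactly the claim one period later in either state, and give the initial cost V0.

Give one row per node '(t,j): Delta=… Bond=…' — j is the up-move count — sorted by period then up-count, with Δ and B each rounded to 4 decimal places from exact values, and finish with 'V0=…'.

Risk-neutral probability p* = (R−d)/(u−d) = (1.1−0.62)/(1.13−0.62) = 0.9412.
Payoff layer (t=2): V(2,0)=0.0000, V(2,1)=0.0000, V(2,2)=15.8384
Node (1,0) S=22.3200: V=(p*·0.0000+(1−p*)·0.0000)/1.1=0.0000; Δ=(0.0000−0.0000)/(25.2216−13.8384)=0.0000; B=V−Δ·S=0.0000
Node (1,1) S=40.6800: V=(p*·15.8384+(1−p*)·0.0000)/1.1=13.5516; Δ=(15.8384−0.0000)/(45.9684−25.2216)=0.7634; B=V−Δ·S=-17.5041
Node (0,0) S=36.0000: V=(p*·13.5516+(1−p*)·0.0000)/1.1=11.5949; Δ=(13.5516−0.0000)/(40.6800−22.3200)=0.7381; B=V−Δ·S=-14.9768
Each (Δ,B) replicates both successor values, so the strategy is self-financing and V0 is arbitrage-free.

(0,0): Delta=0.7381 Bond=-14.9768
(1,0): Delta=0.0000 Bond=0.0000
(1,1): Delta=0.7634 Bond=-17.5041
V0=11.5949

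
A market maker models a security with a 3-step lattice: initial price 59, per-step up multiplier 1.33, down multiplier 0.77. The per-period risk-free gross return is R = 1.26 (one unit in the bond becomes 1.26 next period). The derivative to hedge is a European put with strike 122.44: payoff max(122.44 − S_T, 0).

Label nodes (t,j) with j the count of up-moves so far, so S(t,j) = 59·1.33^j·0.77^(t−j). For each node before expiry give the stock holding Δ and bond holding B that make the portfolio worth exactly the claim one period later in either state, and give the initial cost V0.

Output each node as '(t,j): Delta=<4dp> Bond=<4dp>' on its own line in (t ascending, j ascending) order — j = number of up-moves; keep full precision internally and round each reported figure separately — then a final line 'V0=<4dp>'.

No-arbitrage ⇒ martingale measure with p* = (R−d)/(u−d) = 0.8750.
Terminal payoffs: V(3,0)=95.5046, V(3,1)=75.9151, V(3,2)=42.0789, V(3,3)=0.0000
(2,0): S=34.9811. Δ = (V_up−V_dn)/(S_up−S_dn) = (75.9151−95.5046)/(46.5249−26.9354) = -1.0000. V = [p*·75.9151 + (1−p*)·95.5046]/1.26 = 62.1935. B = V − Δ·S = 97.1746.
(2,1): S=60.4219. Δ = (V_up−V_dn)/(S_up−S_dn) = (42.0789−75.9151)/(80.3611−46.5249) = -1.0000. V = [p*·42.0789 + (1−p*)·75.9151]/1.26 = 36.7527. B = V − Δ·S = 97.1746.
(2,2): S=104.3651. Δ = (V_up−V_dn)/(S_up−S_dn) = (0.0000−42.0789)/(138.8056−80.3611) = -0.7200. V = [p*·0.0000 + (1−p*)·42.0789]/1.26 = 4.1745. B = V − Δ·S = 79.3153.
(1,0): S=45.4300. Δ = (V_up−V_dn)/(S_up−S_dn) = (36.7527−62.1935)/(60.4219−34.9811) = -1.0000. V = [p*·36.7527 + (1−p*)·62.1935]/1.26 = 31.6927. B = V − Δ·S = 77.1227.
(1,1): S=78.4700. Δ = (V_up−V_dn)/(S_up−S_dn) = (4.1745−36.7527)/(104.3651−60.4219) = -0.7414. V = [p*·4.1745 + (1−p*)·36.7527]/1.26 = 6.5451. B = V − Δ·S = 64.7204.
(0,0): S=59.0000. Δ = (V_up−V_dn)/(S_up−S_dn) = (6.5451−31.6927)/(78.4700−45.4300) = -0.7611. V = [p*·6.5451 + (1−p*)·31.6927]/1.26 = 7.6893. B = V − Δ·S = 52.5958.
Check: Δ(0,0)·S0 + B(0,0) = 7.6893 = V0.

(0,0): Delta=-0.7611 Bond=52.5958
(1,0): Delta=-1.0000 Bond=77.1227
(1,1): Delta=-0.7414 Bond=64.7204
(2,0): Delta=-1.0000 Bond=97.1746
(2,1): Delta=-1.0000 Bond=97.1746
(2,2): Delta=-0.7200 Bond=79.3153
V0=7.6893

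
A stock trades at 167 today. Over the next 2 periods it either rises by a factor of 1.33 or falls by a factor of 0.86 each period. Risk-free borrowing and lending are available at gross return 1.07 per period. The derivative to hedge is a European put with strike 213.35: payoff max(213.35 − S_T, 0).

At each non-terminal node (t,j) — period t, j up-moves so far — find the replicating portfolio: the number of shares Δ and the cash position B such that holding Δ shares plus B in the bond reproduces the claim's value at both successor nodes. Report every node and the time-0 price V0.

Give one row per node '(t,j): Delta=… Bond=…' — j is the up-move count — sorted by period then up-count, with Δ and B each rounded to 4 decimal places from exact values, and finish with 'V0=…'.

(0,0): Delta=-0.5634 Bond=127.7524
(1,0): Delta=-1.0000 Bond=199.3925
(1,1): Delta=-0.2140 Bond=59.0696
V0=33.6564

Since d<R<u, set p* = (R−d)/(u−d) = 0.4468; price each node as the discounted p*-expectation of its children.
At expiry t=2: V(2,0)=89.8368, V(2,1)=22.3354, V(2,2)=0.0000
(1,0): S=143.6200. Δ = (V_up−V_dn)/(S_up−S_dn) = (22.3354−89.8368)/(191.0146−123.5132) = -1.0000. V = [p*·22.3354 + (1−p*)·89.8368]/1.07 = 55.7725. B = V − Δ·S = 199.3925.
(1,1): S=222.1100. Δ = (V_up−V_dn)/(S_up−S_dn) = (0.0000−22.3354)/(295.4063−191.0146) = -0.2140. V = [p*·0.0000 + (1−p*)·22.3354]/1.07 = 11.5474. B = V − Δ·S = 59.0696.
(0,0): S=167.0000. Δ = (V_up−V_dn)/(S_up−S_dn) = (11.5474−55.7725)/(222.1100−143.6200) = -0.5634. V = [p*·11.5474 + (1−p*)·55.7725]/1.07 = 33.6564. B = V − Δ·S = 127.7524.
Root portfolio cost Δ·167+B reproduces V0=33.6564.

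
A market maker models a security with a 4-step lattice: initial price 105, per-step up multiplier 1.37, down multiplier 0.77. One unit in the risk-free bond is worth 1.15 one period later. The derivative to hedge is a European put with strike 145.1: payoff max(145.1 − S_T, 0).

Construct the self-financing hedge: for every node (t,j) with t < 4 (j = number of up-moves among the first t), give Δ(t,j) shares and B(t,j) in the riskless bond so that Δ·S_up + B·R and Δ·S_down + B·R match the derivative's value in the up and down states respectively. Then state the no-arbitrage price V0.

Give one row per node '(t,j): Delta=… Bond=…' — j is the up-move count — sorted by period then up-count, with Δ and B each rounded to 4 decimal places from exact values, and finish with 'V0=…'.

No-arbitrage ⇒ martingale measure with p* = (R−d)/(u−d) = 0.6333.
Terminal payoffs: V(4,0)=108.1893, V(4,1)=79.4277, V(4,2)=28.2545, V(4,3)=0.0000, V(4,4)=0.0000
(3,0): S=47.9360. Δ = (V_up−V_dn)/(S_up−S_dn) = (79.4277−108.1893)/(65.6723−36.9107) = -1.0000. V = [p*·79.4277 + (1−p*)·108.1893]/1.15 = 78.2379. B = V − Δ·S = 126.1739.
(3,1): S=85.2887. Δ = (V_up−V_dn)/(S_up−S_dn) = (28.2545−79.4277)/(116.8455−65.6723) = -1.0000. V = [p*·28.2545 + (1−p*)·79.4277]/1.15 = 40.8852. B = V − Δ·S = 126.1739.
(3,2): S=151.7474. Δ = (V_up−V_dn)/(S_up−S_dn) = (0.0000−28.2545)/(207.8939−116.8455) = -0.3103. V = [p*·0.0000 + (1−p*)·28.2545]/1.15 = 9.0087. B = V − Δ·S = 56.0996.
(3,3): S=269.9921. Δ = (V_up−V_dn)/(S_up−S_dn) = (0.0000−0.0000)/(369.8891−207.8939) = 0.0000. V = [p*·0.0000 + (1−p*)·0.0000]/1.15 = 0.0000. B = V − Δ·S = 0.0000.
(2,0): S=62.2545. Δ = (V_up−V_dn)/(S_up−S_dn) = (40.8852−78.2379)/(85.2887−47.9360) = -1.0000. V = [p*·40.8852 + (1−p*)·78.2379]/1.15 = 47.4619. B = V − Δ·S = 109.7164.
(2,1): S=110.7645. Δ = (V_up−V_dn)/(S_up−S_dn) = (9.0087−40.8852)/(151.7474−85.2887) = -0.4796. V = [p*·9.0087 + (1−p*)·40.8852]/1.15 = 17.9972. B = V − Δ·S = 71.1248.
(2,2): S=197.0745. Δ = (V_up−V_dn)/(S_up−S_dn) = (0.0000−9.0087)/(269.9921−151.7474) = -0.0762. V = [p*·0.0000 + (1−p*)·9.0087]/1.15 = 2.8723. B = V − Δ·S = 17.8868.
(1,0): S=80.8500. Δ = (V_up−V_dn)/(S_up−S_dn) = (17.9972−47.4619)/(110.7645−62.2545) = -0.6074. V = [p*·17.9972 + (1−p*)·47.4619]/1.15 = 25.0443. B = V − Δ·S = 74.1522.
(1,1): S=143.8500. Δ = (V_up−V_dn)/(S_up−S_dn) = (2.8723−17.9972)/(197.0745−110.7645) = -0.1752. V = [p*·2.8723 + (1−p*)·17.9972]/1.15 = 7.3201. B = V − Δ·S = 32.5282.
(0,0): S=105.0000. Δ = (V_up−V_dn)/(S_up−S_dn) = (7.3201−25.0443)/(143.8500−80.8500) = -0.2813. V = [p*·7.3201 + (1−p*)·25.0443]/1.15 = 12.0165. B = V − Δ·S = 41.5568.
Root portfolio cost Δ·105+B reproduces V0=12.0165.

(0,0): Delta=-0.2813 Bond=41.5568
(1,0): Delta=-0.6074 Bond=74.1522
(1,1): Delta=-0.1752 Bond=32.5282
(2,0): Delta=-1.0000 Bond=109.7164
(2,1): Delta=-0.4796 Bond=71.1248
(2,2): Delta=-0.0762 Bond=17.8868
(3,0): Delta=-1.0000 Bond=126.1739
(3,1): Delta=-1.0000 Bond=126.1739
(3,2): Delta=-0.3103 Bond=56.0996
(3,3): Delta=0.0000 Bond=0.0000
V0=12.0165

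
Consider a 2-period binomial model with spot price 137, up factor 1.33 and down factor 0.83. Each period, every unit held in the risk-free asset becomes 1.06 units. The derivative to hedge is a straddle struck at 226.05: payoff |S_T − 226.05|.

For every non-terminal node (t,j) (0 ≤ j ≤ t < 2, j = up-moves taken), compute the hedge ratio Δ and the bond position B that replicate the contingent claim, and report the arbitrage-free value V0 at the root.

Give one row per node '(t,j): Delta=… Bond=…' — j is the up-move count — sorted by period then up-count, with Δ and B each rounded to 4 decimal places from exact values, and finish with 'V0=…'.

Under the risk-neutral measure, an up-move has probability p* = (R−d)/(u−d) = 0.4600 and values discount at R = 1.06.
Terminal values V(2,·): V(2,0)=131.6707, V(2,1)=74.8157, V(2,2)=16.2893
Node (1,0) S=113.7100: V=(p*·74.8157+(1−p*)·131.6707)/1.06=99.5447; Δ=(74.8157−131.6707)/(151.2343−94.3793)=-1.0000; B=V−Δ·S=213.2547
Node (1,1) S=182.2100: V=(p*·16.2893+(1−p*)·74.8157)/1.06=45.1826; Δ=(16.2893−74.8157)/(242.3393−151.2343)=-0.6424; B=V−Δ·S=162.2354
Node (0,0) S=137.0000: V=(p*·45.1826+(1−p*)·99.5447)/1.06=70.3190; Δ=(45.1826−99.5447)/(182.2100−113.7100)=-0.7936; B=V−Δ·S=179.0432
The time-0 hedge costs 70.3190, which is the no-arbitrage price.

(0,0): Delta=-0.7936 Bond=179.0432
(1,0): Delta=-1.0000 Bond=213.2547
(1,1): Delta=-0.6424 Bond=162.2354
V0=70.3190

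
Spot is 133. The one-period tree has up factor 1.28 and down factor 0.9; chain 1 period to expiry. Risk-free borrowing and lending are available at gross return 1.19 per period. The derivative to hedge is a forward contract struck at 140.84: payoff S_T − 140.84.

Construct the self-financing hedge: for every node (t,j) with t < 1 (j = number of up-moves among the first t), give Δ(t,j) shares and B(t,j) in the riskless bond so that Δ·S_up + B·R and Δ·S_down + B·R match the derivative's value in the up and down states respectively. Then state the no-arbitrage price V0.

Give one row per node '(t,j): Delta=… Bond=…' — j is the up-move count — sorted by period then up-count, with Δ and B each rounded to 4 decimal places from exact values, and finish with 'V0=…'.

Under the risk-neutral measure, an up-move has probability p* = (R−d)/(u−d) = 0.7632 and values discount at R = 1.19.
At expiry t=1: V(1,0)=-21.1400, V(1,1)=29.4000
  t=0,j=0: stock 133.0000 → up 170.2400 (V=29.4000), down 119.7000 (V=-21.1400). Price 14.6471; hedge Δ=1.0000, bond B=-118.3529.
Self-financing check: at every node Δ·S+B equals the discounted successor values.

(0,0): Delta=1.0000 Bond=-118.3529
V0=14.6471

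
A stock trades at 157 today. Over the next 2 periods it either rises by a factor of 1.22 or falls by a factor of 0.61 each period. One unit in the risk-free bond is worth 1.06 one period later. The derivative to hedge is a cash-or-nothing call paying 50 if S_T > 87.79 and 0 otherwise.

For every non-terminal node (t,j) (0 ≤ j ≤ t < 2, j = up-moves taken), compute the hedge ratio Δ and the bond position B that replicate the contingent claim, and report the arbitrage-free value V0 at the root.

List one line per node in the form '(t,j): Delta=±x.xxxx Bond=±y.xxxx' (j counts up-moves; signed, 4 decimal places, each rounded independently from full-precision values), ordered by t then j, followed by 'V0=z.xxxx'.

Since d<R<u, set p* = (R−d)/(u−d) = 0.7377; price each node as the discounted p*-expectation of its children.
Payoff layer (t=2): V(2,0)=0.0000, V(2,1)=50.0000, V(2,2)=50.0000
(1,0): S=95.7700. Δ = (V_up−V_dn)/(S_up−S_dn) = (50.0000−0.0000)/(116.8394−58.4197) = 0.8559. V = [p*·50.0000 + (1−p*)·0.0000]/1.06 = 34.7974. B = V − Δ·S = -47.1698.
(1,1): S=191.5400. Δ = (V_up−V_dn)/(S_up−S_dn) = (50.0000−50.0000)/(233.6788−116.8394) = 0.0000. V = [p*·50.0000 + (1−p*)·50.0000]/1.06 = 47.1698. B = V − Δ·S = 47.1698.
(0,0): S=157.0000. Δ = (V_up−V_dn)/(S_up−S_dn) = (47.1698−34.7974)/(191.5400−95.7700) = 0.1292. V = [p*·47.1698 + (1−p*)·34.7974]/1.06 = 41.4383. B = V − Δ·S = 21.1557.
Root portfolio cost Δ·157+B reproduces V0=41.4383.

(0,0): Delta=0.1292 Bond=21.1557
(1,0): Delta=0.8559 Bond=-47.1698
(1,1): Delta=0.0000 Bond=47.1698
V0=41.4383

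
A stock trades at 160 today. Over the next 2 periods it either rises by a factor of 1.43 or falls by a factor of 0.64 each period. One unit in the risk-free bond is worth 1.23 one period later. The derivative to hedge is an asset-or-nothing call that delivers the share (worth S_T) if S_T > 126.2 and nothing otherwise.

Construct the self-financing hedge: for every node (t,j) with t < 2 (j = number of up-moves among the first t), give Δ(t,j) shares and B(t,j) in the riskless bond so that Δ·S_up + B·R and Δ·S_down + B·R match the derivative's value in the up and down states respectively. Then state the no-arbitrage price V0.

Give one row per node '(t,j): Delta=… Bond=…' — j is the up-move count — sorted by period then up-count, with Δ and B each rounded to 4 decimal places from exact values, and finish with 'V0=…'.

(0,0): Delta=1.1067 Bond=-19.8510
(1,0): Delta=1.8101 Bond=-96.4459
(1,1): Delta=1.0000 Bond=0.0000
V0=157.2236

The replicating-portfolio and risk-neutral prices coincide; use p* = (1.23−0.64)/(1.43−0.64) = 0.7468 for the latter.
Payoff layer (t=2): V(2,0)=0.0000, V(2,1)=146.4320, V(2,2)=327.1840
(1,0): S=102.4000. Δ = (V_up−V_dn)/(S_up−S_dn) = (146.4320−0.0000)/(146.4320−65.5360) = 1.8101. V = [p*·146.4320 + (1−p*)·0.0000]/1.23 = 88.9111. B = V − Δ·S = -96.4459.
(1,1): S=228.8000. Δ = (V_up−V_dn)/(S_up−S_dn) = (327.1840−146.4320)/(327.1840−146.4320) = 1.0000. V = [p*·327.1840 + (1−p*)·146.4320]/1.23 = 228.8000. B = V − Δ·S = 0.0000.
(0,0): S=160.0000. Δ = (V_up−V_dn)/(S_up−S_dn) = (228.8000−88.9111)/(228.8000−102.4000) = 1.1067. V = [p*·228.8000 + (1−p*)·88.9111]/1.23 = 157.2236. B = V − Δ·S = -19.8510.
The time-0 hedge costs 157.2236, which is the no-arbitrage price.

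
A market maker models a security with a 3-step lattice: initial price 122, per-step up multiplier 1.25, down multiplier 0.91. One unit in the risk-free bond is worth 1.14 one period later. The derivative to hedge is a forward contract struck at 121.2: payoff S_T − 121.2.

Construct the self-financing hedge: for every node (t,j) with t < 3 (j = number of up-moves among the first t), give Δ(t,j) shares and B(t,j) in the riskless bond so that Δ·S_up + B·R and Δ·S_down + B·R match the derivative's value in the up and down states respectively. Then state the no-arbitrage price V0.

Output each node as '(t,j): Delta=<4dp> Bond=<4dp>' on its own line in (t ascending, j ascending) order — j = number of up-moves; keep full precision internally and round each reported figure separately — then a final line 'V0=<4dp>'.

No-arbitrage ⇒ martingale measure with p* = (R−d)/(u−d) = 0.6765.
Terminal payoffs: V(3,0)=-29.2643, V(3,1)=5.0853, V(3,2)=52.2687, V(3,3)=117.0812
  t=2,j=0: stock 101.0282 → up 126.2853 (V=5.0853), down 91.9357 (V=-29.2643). Price -5.2876; hedge Δ=1.0000, bond B=-106.3158.
  t=2,j=1: stock 138.7750 → up 173.4688 (V=52.2687), down 126.2853 (V=5.0853). Price 32.4592; hedge Δ=1.0000, bond B=-106.3158.
  t=2,j=2: stock 190.6250 → up 238.2812 (V=117.0812), down 173.4688 (V=52.2687). Price 84.3092; hedge Δ=1.0000, bond B=-106.3158.
  t=1,j=0: stock 111.0200 → up 138.7750 (V=32.4592), down 101.0282 (V=-5.2876). Price 17.7605; hedge Δ=1.0000, bond B=-93.2595.
  t=1,j=1: stock 152.5000 → up 190.6250 (V=84.3092), down 138.7750 (V=32.4592). Price 59.2405; hedge Δ=1.0000, bond B=-93.2595.
  t=0,j=0: stock 122.0000 → up 152.5000 (V=59.2405), down 111.0200 (V=17.7605). Price 40.1935; hedge Δ=1.0000, bond B=-81.8065.
Self-financing check: at every node Δ·S+B equals the discounted successor values.

(0,0): Delta=1.0000 Bond=-81.8065
(1,0): Delta=1.0000 Bond=-93.2595
(1,1): Delta=1.0000 Bond=-93.2595
(2,0): Delta=1.0000 Bond=-106.3158
(2,1): Delta=1.0000 Bond=-106.3158
(2,2): Delta=1.0000 Bond=-106.3158
V0=40.1935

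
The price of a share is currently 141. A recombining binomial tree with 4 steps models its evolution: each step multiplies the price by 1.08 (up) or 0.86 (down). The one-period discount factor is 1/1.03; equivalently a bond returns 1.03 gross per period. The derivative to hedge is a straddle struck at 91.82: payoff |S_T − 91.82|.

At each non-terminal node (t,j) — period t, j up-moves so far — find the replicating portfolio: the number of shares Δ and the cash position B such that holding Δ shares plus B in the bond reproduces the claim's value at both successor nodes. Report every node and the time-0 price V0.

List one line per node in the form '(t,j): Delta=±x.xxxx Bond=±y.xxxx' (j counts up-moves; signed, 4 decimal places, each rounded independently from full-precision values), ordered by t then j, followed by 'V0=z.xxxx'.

(0,0): Delta=0.9898 Bond=-80.0764
(1,0): Delta=0.9464 Bond=-77.2098
(1,1): Delta=1.0000 Bond=-84.0283
(2,0): Delta=0.7174 Bond=-55.6476
(2,1): Delta=1.0000 Bond=-86.5492
(2,2): Delta=1.0000 Bond=-86.5492
(3,0): Delta=-0.4893 Bond=50.9002
(3,1): Delta=1.0000 Bond=-89.1456
(3,2): Delta=1.0000 Bond=-89.1456
(3,3): Delta=1.0000 Bond=-89.1456
V0=59.4888

Under the risk-neutral measure, an up-move has probability p* = (R−d)/(u−d) = 0.7727 and values discount at R = 1.03.
Payoff layer (t=4): V(4,0)=14.6918, V(4,1)=5.0386, V(4,2)=29.8164, V(4,3)=60.9327, V(4,4)=100.0089
  t=3,j=0: stock 89.6839 → up 96.8586 (V=5.0386), down 77.1282 (V=14.6918). Price 7.0219; hedge Δ=-0.4893, bond B=50.9002.
  t=3,j=1: stock 112.6263 → up 121.6364 (V=29.8164), down 96.8586 (V=5.0386). Price 23.4807; hedge Δ=1.0000, bond B=-89.1456.
  t=3,j=2: stock 141.4377 → up 152.7527 (V=60.9327), down 121.6364 (V=29.8164). Price 52.2920; hedge Δ=1.0000, bond B=-89.1456.
  t=3,j=3: stock 177.6194 → up 191.8289 (V=100.0089), down 152.7527 (V=60.9327). Price 88.4738; hedge Δ=1.0000, bond B=-89.1456.
  t=2,j=0: stock 104.2836 → up 112.6263 (V=23.4807), down 89.6839 (V=7.0219). Price 19.1651; hedge Δ=0.7174, bond B=-55.6476.
  t=2,j=1: stock 130.9608 → up 141.4377 (V=52.2920), down 112.6263 (V=23.4807). Price 44.4116; hedge Δ=1.0000, bond B=-86.5492.
  t=2,j=2: stock 164.4624 → up 177.6194 (V=88.4738), down 141.4377 (V=52.2920). Price 77.9132; hedge Δ=1.0000, bond B=-86.5492.
  t=1,j=0: stock 121.2600 → up 130.9608 (V=44.4116), down 104.2836 (V=19.1651). Price 37.5474; hedge Δ=0.9464, bond B=-77.2098.
  t=1,j=1: stock 152.2800 → up 164.4624 (V=77.9132), down 130.9608 (V=44.4116). Price 68.2517; hedge Δ=1.0000, bond B=-84.0283.
  t=0,j=0: stock 141.0000 → up 152.2800 (V=68.2517), down 121.2600 (V=37.5474). Price 59.4888; hedge Δ=0.9898, bond B=-80.0764.
Self-financing check: at every node Δ·S+B equals the discounted successor values.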